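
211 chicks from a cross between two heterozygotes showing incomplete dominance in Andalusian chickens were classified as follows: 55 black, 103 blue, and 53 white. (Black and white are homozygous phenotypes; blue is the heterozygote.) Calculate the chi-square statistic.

With incomplete dominance, a heterozygote × heterozygote cross gives a 1:2:1 phenotypic ratio.
Expected counts for N = 211 under a 1:2:1 ratio (total parts = 4):
  black: 211 × 1/4 = 52.75
  blue: 211 × 2/4 = 105.5
  white: 211 × 1/4 = 52.75
χ² = Σ (O − E)² / E
  black: (55 − 52.75)² / 52.75 = 0.0960
  blue: (103 − 105.5)² / 105.5 = 0.0592
  white: (53 − 52.75)² / 52.75 = 0.0012
χ² = 0.0960 + 0.0592 + 0.0012 = 0.1564 ≈ 0.156

0.156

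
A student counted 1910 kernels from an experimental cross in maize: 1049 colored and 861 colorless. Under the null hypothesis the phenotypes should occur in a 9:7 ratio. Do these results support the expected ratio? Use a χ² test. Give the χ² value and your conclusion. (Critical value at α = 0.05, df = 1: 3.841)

Total ratio parts = 16. Expected numbers out of 1910:
  colored: 1910 × 9/16 = 1074.375
  colorless: 1910 × 7/16 = 835.625
χ² = Σ (O − E)² / E
  colored: (1049 − 1074.375)² / 1074.375 = 0.5993
  colorless: (861 − 835.625)² / 835.625 = 0.7705
χ² = 0.5993 + 0.7705 = 1.3698 ≈ 1.370
Degrees of freedom = 2 − 1 = 1; critical value at α = 0.05 is 3.841.
Since 1.370 < 3.841, we fail to reject the null hypothesis — the data are consistent with the 9:7 ratio.

1.370; consistent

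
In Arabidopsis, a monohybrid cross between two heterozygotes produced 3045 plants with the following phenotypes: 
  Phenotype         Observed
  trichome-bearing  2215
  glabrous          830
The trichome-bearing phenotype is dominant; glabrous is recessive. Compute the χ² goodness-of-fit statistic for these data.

8.279

For a monohybrid cross between heterozygotes with complete dominance, the expected phenotypic ratio is 3:1.
Total ratio parts = 4. Expected numbers out of 3045:
  trichome-bearing: 3045 × 3/4 = 2283.75
  glabrous: 3045 × 1/4 = 761.25
χ² = Σ (O − E)² / E
  trichome-bearing: (2215 − 2283.75)² / 2283.75 = 2.0696
  glabrous: (830 − 761.25)² / 761.25 = 6.2089
χ² = 2.0696 + 6.2089 = 8.2785 ≈ 8.279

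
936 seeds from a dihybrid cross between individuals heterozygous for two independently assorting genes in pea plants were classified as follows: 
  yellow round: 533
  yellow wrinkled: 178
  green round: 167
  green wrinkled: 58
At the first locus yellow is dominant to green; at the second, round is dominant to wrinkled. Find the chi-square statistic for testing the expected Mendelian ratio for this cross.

A dihybrid F₂ with independent assortment and complete dominance at both loci gives a 9:3:3:1 phenotypic ratio.
Under the 9:3:3:1 hypothesis (Σ ratio = 16, N = 936):
  yellow round: 936 × 9/16 = 526.5
  yellow wrinkled: 936 × 3/16 = 175.5
  green round: 936 × 3/16 = 175.5
  green wrinkled: 936 × 1/16 = 58.5
χ² = Σ (O − E)² / E
  yellow round: (533 − 526.5)² / 526.5 = 0.0802
  yellow wrinkled: (178 − 175.5)² / 175.5 = 0.0356
  green round: (167 − 175.5)² / 175.5 = 0.4117
  green wrinkled: (58 − 58.5)² / 58.5 = 0.0043
χ² = 0.0802 + 0.0356 + 0.4117 + 0.0043 = 0.5318 ≈ 0.532

0.532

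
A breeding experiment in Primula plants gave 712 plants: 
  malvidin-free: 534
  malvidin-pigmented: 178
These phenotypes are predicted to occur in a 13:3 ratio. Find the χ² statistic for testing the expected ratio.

18.256

Under the 13:3 hypothesis (Σ ratio = 16, N = 712):
  malvidin-free: 712 × 13/16 = 578.5
  malvidin-pigmented: 712 × 3/16 = 133.5
χ² = Σ (O − E)² / E
  malvidin-free: (534 − 578.5)² / 578.5 = 3.4231
  malvidin-pigmented: (178 − 133.5)² / 133.5 = 14.8333
χ² = 3.4231 + 14.8333 = 18.2564 ≈ 18.256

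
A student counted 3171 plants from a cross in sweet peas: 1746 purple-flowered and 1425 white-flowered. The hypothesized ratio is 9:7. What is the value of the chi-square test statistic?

1.820

Expected counts for N = 3171 under a 9:7 ratio (total parts = 16):
  purple-flowered: 3171 × 9/16 = 1783.6875
  white-flowered: 3171 × 7/16 = 1387.3125
χ² = Σ (O − E)² / E
  purple-flowered: (1746 − 1783.6875)² / 1783.6875 = 0.7963
  white-flowered: (1425 − 1387.3125)² / 1387.3125 = 1.0238
χ² = 0.7963 + 1.0238 = 1.8201 ≈ 1.820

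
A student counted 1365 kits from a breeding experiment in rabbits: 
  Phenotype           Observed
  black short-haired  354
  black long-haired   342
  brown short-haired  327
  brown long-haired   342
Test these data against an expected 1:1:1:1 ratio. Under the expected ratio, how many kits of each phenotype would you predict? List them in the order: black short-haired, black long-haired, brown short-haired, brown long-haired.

Expected counts for N = 1365 under a 1:1:1:1 ratio (total parts = 4):
  black short-haired: 1365 × 1/4 = 341.25
  black long-haired: 1365 × 1/4 = 341.25
  brown short-haired: 1365 × 1/4 = 341.25
  brown long-haired: 1365 × 1/4 = 341.25

341.25, 341.25, 341.25, 341.25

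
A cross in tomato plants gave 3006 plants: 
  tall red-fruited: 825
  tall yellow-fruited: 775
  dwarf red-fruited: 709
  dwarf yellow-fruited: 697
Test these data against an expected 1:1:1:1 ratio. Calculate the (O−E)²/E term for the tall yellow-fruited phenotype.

Expected counts for N = 3006 under a 1:1:1:1 ratio (total parts = 4):
  tall red-fruited: 3006 × 1/4 = 751.5
  tall yellow-fruited: 3006 × 1/4 = 751.5
  dwarf red-fruited: 3006 × 1/4 = 751.5
  dwarf yellow-fruited: 3006 × 1/4 = 751.5
Contribution of tall yellow-fruited: (775 − 751.5)² / 751.5 = 0.7349

0.735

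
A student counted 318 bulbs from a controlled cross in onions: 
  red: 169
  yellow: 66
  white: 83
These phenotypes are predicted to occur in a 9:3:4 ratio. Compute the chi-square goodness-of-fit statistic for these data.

1.381

The 9:3:4 ratio has 16 parts, so with N = 318 the expected counts are:
  red: 318 × 9/16 = 178.875
  yellow: 318 × 3/16 = 59.625
  white: 318 × 4/16 = 79.5
χ² = Σ (O − E)² / E
  red: (169 − 178.875)² / 178.875 = 0.5452
  yellow: (66 − 59.625)² / 59.625 = 0.6816
  white: (83 − 79.5)² / 79.5 = 0.1541
χ² = 0.5452 + 0.6816 + 0.1541 = 1.3809 ≈ 1.381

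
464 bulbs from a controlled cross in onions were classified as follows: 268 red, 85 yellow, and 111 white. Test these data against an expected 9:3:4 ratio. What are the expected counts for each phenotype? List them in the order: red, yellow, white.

Under the 9:3:4 hypothesis (Σ ratio = 16, N = 464):
  red: 464 × 9/16 = 261
  yellow: 464 × 3/16 = 87
  white: 464 × 4/16 = 116

261, 87, 116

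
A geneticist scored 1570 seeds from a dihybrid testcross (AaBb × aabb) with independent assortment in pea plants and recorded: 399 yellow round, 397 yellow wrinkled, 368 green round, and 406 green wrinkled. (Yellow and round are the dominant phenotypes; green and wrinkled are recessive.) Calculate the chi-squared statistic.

2.153

A dihybrid testcross with independent assortment gives a 1:1:1:1 ratio.
The 1:1:1:1 ratio has 4 parts, so with N = 1570 the expected counts are:
  yellow round: 1570 × 1/4 = 392.5
  yellow wrinkled: 1570 × 1/4 = 392.5
  green round: 1570 × 1/4 = 392.5
  green wrinkled: 1570 × 1/4 = 392.5
χ² = Σ (O − E)² / E
  yellow round: (399 − 392.5)² / 392.5 = 0.1076
  yellow wrinkled: (397 − 392.5)² / 392.5 = 0.0516
  green round: (368 − 392.5)² / 392.5 = 1.5293
  green wrinkled: (406 − 392.5)² / 392.5 = 0.4643
χ² = 0.1076 + 0.0516 + 1.5293 + 0.4643 = 2.1528 ≈ 2.153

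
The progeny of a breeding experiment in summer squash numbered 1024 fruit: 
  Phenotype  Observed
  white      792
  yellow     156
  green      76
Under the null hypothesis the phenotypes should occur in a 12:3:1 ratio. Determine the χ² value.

9.750

Expected counts for N = 1024 under a 12:3:1 ratio (total parts = 16):
  white: 1024 × 12/16 = 768
  yellow: 1024 × 3/16 = 192
  green: 1024 × 1/16 = 64
χ² = Σ (O − E)² / E
  white: (792 − 768)² / 768 = 0.7500
  yellow: (156 − 192)² / 192 = 6.7500
  green: (76 − 64)² / 64 = 2.2500
χ² = 0.7500 + 6.7500 + 2.2500 = 9.750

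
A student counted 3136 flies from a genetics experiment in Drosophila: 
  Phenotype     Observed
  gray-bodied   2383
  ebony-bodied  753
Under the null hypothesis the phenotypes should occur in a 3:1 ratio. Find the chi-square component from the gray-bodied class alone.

0.409

Expected counts for N = 3136 under a 3:1 ratio (total parts = 4):
  gray-bodied: 3136 × 3/4 = 2352
  ebony-bodied: 3136 × 1/4 = 784
Contribution of gray-bodied: (2383 − 2352)² / 2352 = 0.4086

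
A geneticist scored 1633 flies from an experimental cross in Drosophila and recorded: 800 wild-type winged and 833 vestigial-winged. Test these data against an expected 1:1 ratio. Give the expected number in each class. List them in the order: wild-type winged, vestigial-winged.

816.5, 816.5

The 1:1 ratio has 2 parts, so with N = 1633 the expected counts are:
  wild-type winged: 1633 × 1/2 = 816.5
  vestigial-winged: 1633 × 1/2 = 816.5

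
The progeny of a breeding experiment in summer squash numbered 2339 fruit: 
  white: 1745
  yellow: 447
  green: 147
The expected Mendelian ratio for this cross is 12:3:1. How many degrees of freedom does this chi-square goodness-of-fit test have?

2

A goodness-of-fit test with 3 phenotype classes has df = 3 − 1 = 2.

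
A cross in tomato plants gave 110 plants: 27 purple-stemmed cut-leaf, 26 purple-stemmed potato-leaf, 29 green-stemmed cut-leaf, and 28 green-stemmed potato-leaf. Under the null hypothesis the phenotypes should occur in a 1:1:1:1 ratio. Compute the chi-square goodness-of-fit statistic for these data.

0.182

Under the 1:1:1:1 hypothesis (Σ ratio = 4, N = 110):
  purple-stemmed cut-leaf: 110 × 1/4 = 27.5
  purple-stemmed potato-leaf: 110 × 1/4 = 27.5
  green-stemmed cut-leaf: 110 × 1/4 = 27.5
  green-stemmed potato-leaf: 110 × 1/4 = 27.5
χ² = Σ (O − E)² / E
  purple-stemmed cut-leaf: (27 − 27.5)² / 27.5 = 0.0091
  purple-stemmed potato-leaf: (26 − 27.5)² / 27.5 = 0.0818
  green-stemmed cut-leaf: (29 − 27.5)² / 27.5 = 0.0818
  green-stemmed potato-leaf: (28 − 27.5)² / 27.5 = 0.0091
χ² = 0.0091 + 0.0818 + 0.0818 + 0.0091 = 0.1818 ≈ 0.182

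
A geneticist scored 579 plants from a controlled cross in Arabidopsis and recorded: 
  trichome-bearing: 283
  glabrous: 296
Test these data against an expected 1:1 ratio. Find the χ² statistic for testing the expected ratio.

Expected counts for N = 579 under a 1:1 ratio (total parts = 2):
  trichome-bearing: 579 × 1/2 = 289.5
  glabrous: 579 × 1/2 = 289.5
χ² = Σ (O − E)² / E
  trichome-bearing: (283 − 289.5)² / 289.5 = 0.1459
  glabrous: (296 − 289.5)² / 289.5 = 0.1459
χ² = 0.1459 + 0.1459 = 0.2918 ≈ 0.292

0.292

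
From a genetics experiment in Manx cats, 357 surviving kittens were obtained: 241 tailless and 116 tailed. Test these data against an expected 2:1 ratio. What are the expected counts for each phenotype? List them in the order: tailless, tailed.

Under the 2:1 hypothesis (Σ ratio = 3, N = 357):
  tailless: 357 × 2/3 = 238
  tailed: 357 × 1/3 = 119

238, 119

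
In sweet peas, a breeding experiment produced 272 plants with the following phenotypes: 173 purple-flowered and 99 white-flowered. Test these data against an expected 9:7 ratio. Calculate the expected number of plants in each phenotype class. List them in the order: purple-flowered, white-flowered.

Total ratio parts = 16. Expected numbers out of 272:
  purple-flowered: 272 × 9/16 = 153
  white-flowered: 272 × 7/16 = 119

153, 119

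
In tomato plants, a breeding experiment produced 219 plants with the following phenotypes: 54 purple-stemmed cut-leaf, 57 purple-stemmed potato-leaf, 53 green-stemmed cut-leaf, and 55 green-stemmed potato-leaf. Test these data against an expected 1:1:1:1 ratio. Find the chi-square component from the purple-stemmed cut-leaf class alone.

0.010

Under the 1:1:1:1 hypothesis (Σ ratio = 4, N = 219):
  purple-stemmed cut-leaf: 219 × 1/4 = 54.75
  purple-stemmed potato-leaf: 219 × 1/4 = 54.75
  green-stemmed cut-leaf: 219 × 1/4 = 54.75
  green-stemmed potato-leaf: 219 × 1/4 = 54.75
Contribution of purple-stemmed cut-leaf: (54 − 54.75)² / 54.75 = 0.0103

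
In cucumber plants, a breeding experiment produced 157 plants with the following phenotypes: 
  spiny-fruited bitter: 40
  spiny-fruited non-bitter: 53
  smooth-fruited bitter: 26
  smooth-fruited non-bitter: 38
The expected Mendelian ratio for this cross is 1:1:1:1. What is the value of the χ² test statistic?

9.344

Expected counts for N = 157 under a 1:1:1:1 ratio (total parts = 4):
  spiny-fruited bitter: 157 × 1/4 = 39.25
  spiny-fruited non-bitter: 157 × 1/4 = 39.25
  smooth-fruited bitter: 157 × 1/4 = 39.25
  smooth-fruited non-bitter: 157 × 1/4 = 39.25
χ² = Σ (O − E)² / E
  spiny-fruited bitter: (40 − 39.25)² / 39.25 = 0.0143
  spiny-fruited non-bitter: (53 − 39.25)² / 39.25 = 4.8169
  smooth-fruited bitter: (26 − 39.25)² / 39.25 = 4.4729
  smooth-fruited non-bitter: (38 − 39.25)² / 39.25 = 0.0398
χ² = 0.0143 + 4.8169 + 4.4729 + 0.0398 = 9.3439 ≈ 9.344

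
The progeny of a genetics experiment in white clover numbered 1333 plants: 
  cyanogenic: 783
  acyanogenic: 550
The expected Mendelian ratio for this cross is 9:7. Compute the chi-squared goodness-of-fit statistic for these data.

Total ratio parts = 16. Expected numbers out of 1333:
  cyanogenic: 1333 × 9/16 = 749.8125
  acyanogenic: 1333 × 7/16 = 583.1875
χ² = Σ (O − E)² / E
  cyanogenic: (783 − 749.8125)² / 749.8125 = 1.4689
  acyanogenic: (550 − 583.1875)² / 583.1875 = 1.8886
χ² = 1.4689 + 1.8886 = 3.3575 ≈ 3.358

3.358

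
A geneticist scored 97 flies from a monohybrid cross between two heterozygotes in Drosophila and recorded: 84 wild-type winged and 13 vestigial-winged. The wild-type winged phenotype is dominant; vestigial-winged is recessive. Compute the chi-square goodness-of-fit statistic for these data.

6.959

For a monohybrid cross between heterozygotes with complete dominance, the expected phenotypic ratio is 3:1.
The 3:1 ratio has 4 parts, so with N = 97 the expected counts are:
  wild-type winged: 97 × 3/4 = 72.75
  vestigial-winged: 97 × 1/4 = 24.25
χ² = Σ (O − E)² / E
  wild-type winged: (84 − 72.75)² / 72.75 = 1.7397
  vestigial-winged: (13 − 24.25)² / 24.25 = 5.2191
χ² = 1.7397 + 5.2191 = 6.9588 ≈ 6.959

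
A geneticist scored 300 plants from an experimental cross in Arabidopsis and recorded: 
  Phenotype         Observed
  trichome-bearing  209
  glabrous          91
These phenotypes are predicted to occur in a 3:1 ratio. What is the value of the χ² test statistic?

4.551

Under the 3:1 hypothesis (Σ ratio = 4, N = 300):
  trichome-bearing: 300 × 3/4 = 225
  glabrous: 300 × 1/4 = 75
χ² = Σ (O − E)² / E
  trichome-bearing: (209 − 225)² / 225 = 1.1378
  glabrous: (91 − 75)² / 75 = 3.4133
χ² = 1.1378 + 3.4133 = 4.5511 ≈ 4.551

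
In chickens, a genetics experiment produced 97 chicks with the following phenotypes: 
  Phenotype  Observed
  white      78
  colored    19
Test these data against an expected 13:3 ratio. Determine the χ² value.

The 13:3 ratio has 16 parts, so with N = 97 the expected counts are:
  white: 97 × 13/16 = 78.8125
  colored: 97 × 3/16 = 18.1875
χ² = Σ (O − E)² / E
  white: (78 − 78.8125)² / 78.8125 = 0.0084
  colored: (19 − 18.1875)² / 18.1875 = 0.0363
χ² = 0.0084 + 0.0363 = 0.0447 ≈ 0.045

0.045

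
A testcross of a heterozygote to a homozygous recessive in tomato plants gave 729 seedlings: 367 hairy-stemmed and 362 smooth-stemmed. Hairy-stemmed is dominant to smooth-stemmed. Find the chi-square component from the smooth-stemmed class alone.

A testcross of a heterozygote (Aa × aa) gives a 1:1 phenotypic ratio.
Under the 1:1 hypothesis (Σ ratio = 2, N = 729):
  hairy-stemmed: 729 × 1/2 = 364.5
  smooth-stemmed: 729 × 1/2 = 364.5
Contribution of smooth-stemmed: (362 − 364.5)² / 364.5 = 0.0171

0.017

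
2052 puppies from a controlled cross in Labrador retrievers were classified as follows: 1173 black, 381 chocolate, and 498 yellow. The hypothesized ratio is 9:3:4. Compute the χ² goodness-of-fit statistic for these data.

0.780

Total ratio parts = 16. Expected numbers out of 2052:
  black: 2052 × 9/16 = 1154.25
  chocolate: 2052 × 3/16 = 384.75
  yellow: 2052 × 4/16 = 513
χ² = Σ (O − E)² / E
  black: (1173 − 1154.25)² / 1154.25 = 0.3046
  chocolate: (381 − 384.75)² / 384.75 = 0.0365
  yellow: (498 − 513)² / 513 = 0.4386
χ² = 0.3046 + 0.0365 + 0.4386 = 0.7797 ≈ 0.780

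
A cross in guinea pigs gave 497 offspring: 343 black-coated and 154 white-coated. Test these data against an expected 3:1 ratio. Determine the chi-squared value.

Expected counts for N = 497 under a 3:1 ratio (total parts = 4):
  black-coated: 497 × 3/4 = 372.75
  white-coated: 497 × 1/4 = 124.25
χ² = Σ (O − E)² / E
  black-coated: (343 − 372.75)² / 372.75 = 2.3744
  white-coated: (154 − 124.25)² / 124.25 = 7.1232
χ² = 2.3744 + 7.1232 = 9.4976 ≈ 9.498

9.498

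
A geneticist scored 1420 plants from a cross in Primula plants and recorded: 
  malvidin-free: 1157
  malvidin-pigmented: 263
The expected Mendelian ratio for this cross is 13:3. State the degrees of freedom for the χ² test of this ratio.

A goodness-of-fit test with 2 phenotype classes has df = 2 − 1 = 1.

1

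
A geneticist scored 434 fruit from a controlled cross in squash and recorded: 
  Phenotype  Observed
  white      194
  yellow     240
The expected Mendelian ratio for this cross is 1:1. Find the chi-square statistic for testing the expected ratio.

4.876

Expected counts for N = 434 under a 1:1 ratio (total parts = 2):
  white: 434 × 1/2 = 217
  yellow: 434 × 1/2 = 217
χ² = Σ (O − E)² / E
  white: (194 − 217)² / 217 = 2.4378
  yellow: (240 − 217)² / 217 = 2.4378
χ² = 2.4378 + 2.4378 = 4.8756 ≈ 4.876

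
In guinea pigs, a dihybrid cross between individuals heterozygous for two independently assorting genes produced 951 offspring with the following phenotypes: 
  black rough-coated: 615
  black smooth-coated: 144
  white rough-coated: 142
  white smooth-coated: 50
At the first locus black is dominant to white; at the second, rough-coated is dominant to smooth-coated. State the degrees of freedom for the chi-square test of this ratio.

A dihybrid F₂ with independent assortment and complete dominance at both loci gives a 9:3:3:1 phenotypic ratio.
A goodness-of-fit test with 4 phenotype classes has df = 4 − 1 = 3.

3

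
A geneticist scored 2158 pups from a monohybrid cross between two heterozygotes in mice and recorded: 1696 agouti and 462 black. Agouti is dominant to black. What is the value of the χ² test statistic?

For a monohybrid cross between heterozygotes with complete dominance, the expected phenotypic ratio is 3:1.
Total ratio parts = 4. Expected numbers out of 2158:
  agouti: 2158 × 3/4 = 1618.5
  black: 2158 × 1/4 = 539.5
χ² = Σ (O − E)² / E
  agouti: (1696 − 1618.5)² / 1618.5 = 3.7110
  black: (462 − 539.5)² / 539.5 = 11.1330
χ² = 3.7110 + 11.1330 = 14.844

14.844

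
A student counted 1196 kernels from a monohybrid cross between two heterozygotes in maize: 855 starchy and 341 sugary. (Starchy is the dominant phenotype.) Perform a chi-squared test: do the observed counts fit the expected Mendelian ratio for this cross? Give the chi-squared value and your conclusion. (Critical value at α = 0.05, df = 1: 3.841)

For a monohybrid cross between heterozygotes with complete dominance, the expected phenotypic ratio is 3:1.
Total ratio parts = 4. Expected numbers out of 1196:
  starchy: 1196 × 3/4 = 897
  sugary: 1196 × 1/4 = 299
χ² = Σ (O − E)² / E
  starchy: (855 − 897)² / 897 = 1.9666
  sugary: (341 − 299)² / 299 = 5.8997
χ² = 1.9666 + 5.8997 = 7.8663 ≈ 7.866
Degrees of freedom = 2 − 1 = 1; critical value at α = 0.05 is 3.841.
Since 7.866 > 3.841, we reject the null hypothesis — the data do not fit the 3:1 ratio.

7.866; not consistent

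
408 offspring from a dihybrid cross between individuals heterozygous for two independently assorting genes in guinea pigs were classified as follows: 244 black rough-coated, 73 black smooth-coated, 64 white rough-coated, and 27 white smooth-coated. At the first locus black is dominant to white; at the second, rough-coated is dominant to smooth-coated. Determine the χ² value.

A dihybrid F₂ with independent assortment and complete dominance at both loci gives a 9:3:3:1 phenotypic ratio.
Under the 9:3:3:1 hypothesis (Σ ratio = 16, N = 408):
  black rough-coated: 408 × 9/16 = 229.5
  black smooth-coated: 408 × 3/16 = 76.5
  white rough-coated: 408 × 3/16 = 76.5
  white smooth-coated: 408 × 1/16 = 25.5
χ² = Σ (O − E)² / E
  black rough-coated: (244 − 229.5)² / 229.5 = 0.9161
  black smooth-coated: (73 − 76.5)² / 76.5 = 0.1601
  white rough-coated: (64 − 76.5)² / 76.5 = 2.0425
  white smooth-coated: (27 − 25.5)² / 25.5 = 0.0882
χ² = 0.9161 + 0.1601 + 2.0425 + 0.0882 = 3.2069 ≈ 3.207

3.207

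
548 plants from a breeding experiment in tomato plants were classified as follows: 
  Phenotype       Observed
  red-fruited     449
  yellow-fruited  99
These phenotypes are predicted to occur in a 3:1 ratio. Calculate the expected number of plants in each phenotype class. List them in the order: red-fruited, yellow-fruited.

411, 137

Under the 3:1 hypothesis (Σ ratio = 4, N = 548):
  red-fruited: 548 × 3/4 = 411
  yellow-fruited: 548 × 1/4 = 137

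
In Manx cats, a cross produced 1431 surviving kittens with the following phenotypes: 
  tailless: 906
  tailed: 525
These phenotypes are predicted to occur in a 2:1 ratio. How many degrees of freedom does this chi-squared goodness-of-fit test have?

1

A goodness-of-fit test with 2 phenotype classes has df = 2 − 1 = 1.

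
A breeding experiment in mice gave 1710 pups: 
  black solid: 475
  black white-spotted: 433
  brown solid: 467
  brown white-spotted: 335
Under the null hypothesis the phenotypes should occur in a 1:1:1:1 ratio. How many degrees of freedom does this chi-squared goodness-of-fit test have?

A goodness-of-fit test with 4 phenotype classes has df = 4 − 1 = 3.

3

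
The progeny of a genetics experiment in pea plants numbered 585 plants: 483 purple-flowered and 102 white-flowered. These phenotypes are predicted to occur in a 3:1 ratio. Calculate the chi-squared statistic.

17.851

Total ratio parts = 4. Expected numbers out of 585:
  purple-flowered: 585 × 3/4 = 438.75
  white-flowered: 585 × 1/4 = 146.25
χ² = Σ (O − E)² / E
  purple-flowered: (483 − 438.75)² / 438.75 = 4.4628
  white-flowered: (102 − 146.25)² / 146.25 = 13.3885
χ² = 4.4628 + 13.3885 = 17.8513 ≈ 17.851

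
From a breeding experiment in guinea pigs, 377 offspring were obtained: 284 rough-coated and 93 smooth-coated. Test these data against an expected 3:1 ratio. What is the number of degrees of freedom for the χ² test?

1

A goodness-of-fit test with 2 phenotype classes has df = 2 − 1 = 1.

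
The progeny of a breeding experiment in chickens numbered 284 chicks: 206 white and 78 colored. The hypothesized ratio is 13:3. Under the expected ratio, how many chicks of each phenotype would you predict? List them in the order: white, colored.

230.75, 53.25

The 13:3 ratio has 16 parts, so with N = 284 the expected counts are:
  white: 284 × 13/16 = 230.75
  colored: 284 × 3/16 = 53.25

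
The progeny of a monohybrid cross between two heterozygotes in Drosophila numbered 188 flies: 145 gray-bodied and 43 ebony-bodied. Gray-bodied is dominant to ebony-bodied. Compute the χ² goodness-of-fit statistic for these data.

0.454

For a monohybrid cross between heterozygotes with complete dominance, the expected phenotypic ratio is 3:1.
Under the 3:1 hypothesis (Σ ratio = 4, N = 188):
  gray-bodied: 188 × 3/4 = 141
  ebony-bodied: 188 × 1/4 = 47
χ² = Σ (O − E)² / E
  gray-bodied: (145 − 141)² / 141 = 0.1135
  ebony-bodied: (43 − 47)² / 47 = 0.3404
χ² = 0.1135 + 0.3404 = 0.4539 ≈ 0.454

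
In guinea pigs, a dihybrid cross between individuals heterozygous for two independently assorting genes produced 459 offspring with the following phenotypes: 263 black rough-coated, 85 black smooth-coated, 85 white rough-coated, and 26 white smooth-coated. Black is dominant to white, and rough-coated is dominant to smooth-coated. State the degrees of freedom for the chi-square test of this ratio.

3

A dihybrid F₂ with independent assortment and complete dominance at both loci gives a 9:3:3:1 phenotypic ratio.
A goodness-of-fit test with 4 phenotype classes has df = 4 − 1 = 3.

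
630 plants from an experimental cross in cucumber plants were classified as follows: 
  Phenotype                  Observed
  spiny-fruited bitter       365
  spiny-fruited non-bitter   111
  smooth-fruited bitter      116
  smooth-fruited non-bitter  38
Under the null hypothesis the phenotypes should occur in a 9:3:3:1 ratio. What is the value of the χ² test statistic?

0.835

Total ratio parts = 16. Expected numbers out of 630:
  spiny-fruited bitter: 630 × 9/16 = 354.375
  spiny-fruited non-bitter: 630 × 3/16 = 118.125
  smooth-fruited bitter: 630 × 3/16 = 118.125
  smooth-fruited non-bitter: 630 × 1/16 = 39.375
χ² = Σ (O − E)² / E
  spiny-fruited bitter: (365 − 354.375)² / 354.375 = 0.3186
  spiny-fruited non-bitter: (111 − 118.125)² / 118.125 = 0.4298
  smooth-fruited bitter: (116 − 118.125)² / 118.125 = 0.0382
  smooth-fruited non-bitter: (38 − 39.375)² / 39.375 = 0.0480
χ² = 0.3186 + 0.4298 + 0.0382 + 0.0480 = 0.8346 ≈ 0.835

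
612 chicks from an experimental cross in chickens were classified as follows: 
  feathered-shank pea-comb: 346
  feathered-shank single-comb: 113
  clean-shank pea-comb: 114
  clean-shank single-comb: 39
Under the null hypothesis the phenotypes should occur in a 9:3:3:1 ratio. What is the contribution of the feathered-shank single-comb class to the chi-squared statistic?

The 9:3:3:1 ratio has 16 parts, so with N = 612 the expected counts are:
  feathered-shank pea-comb: 612 × 9/16 = 344.25
  feathered-shank single-comb: 612 × 3/16 = 114.75
  clean-shank pea-comb: 612 × 3/16 = 114.75
  clean-shank single-comb: 612 × 1/16 = 38.25
Contribution of feathered-shank single-comb: (113 − 114.75)² / 114.75 = 0.0267

0.027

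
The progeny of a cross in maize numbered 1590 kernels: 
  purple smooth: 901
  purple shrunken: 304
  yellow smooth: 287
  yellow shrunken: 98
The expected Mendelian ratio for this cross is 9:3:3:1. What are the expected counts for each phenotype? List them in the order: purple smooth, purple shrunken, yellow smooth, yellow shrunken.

Total ratio parts = 16. Expected numbers out of 1590:
  purple smooth: 1590 × 9/16 = 894.375
  purple shrunken: 1590 × 3/16 = 298.125
  yellow smooth: 1590 × 3/16 = 298.125
  yellow shrunken: 1590 × 1/16 = 99.375

894.375, 298.125, 298.125, 99.375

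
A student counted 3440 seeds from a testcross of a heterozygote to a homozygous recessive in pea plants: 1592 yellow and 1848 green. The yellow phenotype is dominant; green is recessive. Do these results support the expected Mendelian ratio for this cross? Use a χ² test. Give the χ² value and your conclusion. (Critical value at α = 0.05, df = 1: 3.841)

19.051; not consistent

A testcross of a heterozygote (Aa × aa) gives a 1:1 phenotypic ratio.
Under the 1:1 hypothesis (Σ ratio = 2, N = 3440):
  yellow: 3440 × 1/2 = 1720
  green: 3440 × 1/2 = 1720
χ² = Σ (O − E)² / E
  yellow: (1592 − 1720)² / 1720 = 9.5256
  green: (1848 − 1720)² / 1720 = 9.5256
χ² = 9.5256 + 9.5256 = 19.0512 ≈ 19.051
Degrees of freedom = 2 − 1 = 1; critical value at α = 0.05 is 3.841.
Since 19.051 > 3.841, we reject the null hypothesis — the data do not fit the 1:1 ratio.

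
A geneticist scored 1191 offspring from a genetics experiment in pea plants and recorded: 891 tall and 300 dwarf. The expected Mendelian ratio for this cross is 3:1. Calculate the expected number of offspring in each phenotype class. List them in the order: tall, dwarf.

Under the 3:1 hypothesis (Σ ratio = 4, N = 1191):
  tall: 1191 × 3/4 = 893.25
  dwarf: 1191 × 1/4 = 297.75

893.25, 297.75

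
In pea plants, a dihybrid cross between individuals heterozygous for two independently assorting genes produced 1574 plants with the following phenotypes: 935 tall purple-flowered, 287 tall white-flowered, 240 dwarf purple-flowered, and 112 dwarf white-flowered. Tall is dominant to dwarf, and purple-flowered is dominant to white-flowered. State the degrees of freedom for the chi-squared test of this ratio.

A dihybrid F₂ with independent assortment and complete dominance at both loci gives a 9:3:3:1 phenotypic ratio.
A goodness-of-fit test with 4 phenotype classes has df = 4 − 1 = 3.

3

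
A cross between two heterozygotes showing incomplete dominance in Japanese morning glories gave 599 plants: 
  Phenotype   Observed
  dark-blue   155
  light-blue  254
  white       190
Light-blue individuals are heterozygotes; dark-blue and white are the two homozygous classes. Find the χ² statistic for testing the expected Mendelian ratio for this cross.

17.915

With incomplete dominance, a heterozygote × heterozygote cross gives a 1:2:1 phenotypic ratio.
Under the 1:2:1 hypothesis (Σ ratio = 4, N = 599):
  dark-blue: 599 × 1/4 = 149.75
  light-blue: 599 × 2/4 = 299.5
  white: 599 × 1/4 = 149.75
χ² = Σ (O − E)² / E
  dark-blue: (155 − 149.75)² / 149.75 = 0.1841
  light-blue: (254 − 299.5)² / 299.5 = 6.9124
  white: (190 − 149.75)² / 149.75 = 10.8184
χ² = 0.1841 + 6.9124 + 10.8184 = 17.9149 ≈ 17.915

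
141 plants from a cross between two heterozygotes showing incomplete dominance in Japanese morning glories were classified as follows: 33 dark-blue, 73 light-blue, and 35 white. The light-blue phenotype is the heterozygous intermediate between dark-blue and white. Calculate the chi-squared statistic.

With incomplete dominance, a heterozygote × heterozygote cross gives a 1:2:1 phenotypic ratio.
Under the 1:2:1 hypothesis (Σ ratio = 4, N = 141):
  dark-blue: 141 × 1/4 = 35.25
  light-blue: 141 × 2/4 = 70.5
  white: 141 × 1/4 = 35.25
χ² = Σ (O − E)² / E
  dark-blue: (33 − 35.25)² / 35.25 = 0.1436
  light-blue: (73 − 70.5)² / 70.5 = 0.0887
  white: (35 − 35.25)² / 35.25 = 0.0018
χ² = 0.1436 + 0.0887 + 0.0018 = 0.2341 ≈ 0.234

0.234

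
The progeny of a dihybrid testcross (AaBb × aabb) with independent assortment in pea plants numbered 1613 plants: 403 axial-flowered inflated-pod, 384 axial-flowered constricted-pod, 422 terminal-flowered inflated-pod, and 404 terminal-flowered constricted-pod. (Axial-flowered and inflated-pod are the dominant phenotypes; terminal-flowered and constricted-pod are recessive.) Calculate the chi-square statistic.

A dihybrid testcross with independent assortment gives a 1:1:1:1 ratio.
Expected counts for N = 1613 under a 1:1:1:1 ratio (total parts = 4):
  axial-flowered inflated-pod: 1613 × 1/4 = 403.25
  axial-flowered constricted-pod: 1613 × 1/4 = 403.25
  terminal-flowered inflated-pod: 1613 × 1/4 = 403.25
  terminal-flowered constricted-pod: 1613 × 1/4 = 403.25
χ² = Σ (O − E)² / E
  axial-flowered inflated-pod: (403 − 403.25)² / 403.25 = 0.0002
  axial-flowered constricted-pod: (384 − 403.25)² / 403.25 = 0.9189
  terminal-flowered inflated-pod: (422 − 403.25)² / 403.25 = 0.8718
  terminal-flowered constricted-pod: (404 − 403.25)² / 403.25 = 0.0014
χ² = 0.0002 + 0.9189 + 0.8718 + 0.0014 = 1.7923 ≈ 1.792

1.792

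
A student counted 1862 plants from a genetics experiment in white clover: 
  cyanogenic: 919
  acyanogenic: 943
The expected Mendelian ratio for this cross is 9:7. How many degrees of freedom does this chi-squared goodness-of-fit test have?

A goodness-of-fit test with 2 phenotype classes has df = 2 − 1 = 1.

1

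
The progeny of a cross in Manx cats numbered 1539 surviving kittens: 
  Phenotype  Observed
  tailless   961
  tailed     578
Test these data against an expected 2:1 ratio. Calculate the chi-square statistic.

Under the 2:1 hypothesis (Σ ratio = 3, N = 1539):
  tailless: 1539 × 2/3 = 1026
  tailed: 1539 × 1/3 = 513
χ² = Σ (O − E)² / E
  tailless: (961 − 1026)² / 1026 = 4.1179
  tailed: (578 − 513)² / 513 = 8.2359
χ² = 4.1179 + 8.2359 = 12.3538 ≈ 12.354

12.354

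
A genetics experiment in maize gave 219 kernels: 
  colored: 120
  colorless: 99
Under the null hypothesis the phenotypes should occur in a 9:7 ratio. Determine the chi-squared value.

0.189

Total ratio parts = 16. Expected numbers out of 219:
  colored: 219 × 9/16 = 123.1875
  colorless: 219 × 7/16 = 95.8125
χ² = Σ (O − E)² / E
  colored: (120 − 123.1875)² / 123.1875 = 0.0825
  colorless: (99 − 95.8125)² / 95.8125 = 0.1060
χ² = 0.0825 + 0.1060 = 0.1885 ≈ 0.189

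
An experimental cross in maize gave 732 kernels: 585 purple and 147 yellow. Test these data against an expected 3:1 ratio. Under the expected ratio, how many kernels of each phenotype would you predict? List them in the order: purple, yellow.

549, 183

Expected counts for N = 732 under a 3:1 ratio (total parts = 4):
  purple: 732 × 3/4 = 549
  yellow: 732 × 1/4 = 183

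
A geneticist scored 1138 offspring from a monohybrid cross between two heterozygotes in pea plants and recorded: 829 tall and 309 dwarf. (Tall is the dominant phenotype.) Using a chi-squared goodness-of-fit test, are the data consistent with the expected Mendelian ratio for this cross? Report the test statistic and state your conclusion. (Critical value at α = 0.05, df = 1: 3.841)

For a monohybrid cross between heterozygotes with complete dominance, the expected phenotypic ratio is 3:1.
Expected counts for N = 1138 under a 3:1 ratio (total parts = 4):
  tall: 1138 × 3/4 = 853.5
  dwarf: 1138 × 1/4 = 284.5
χ² = Σ (O − E)² / E
  tall: (829 − 853.5)² / 853.5 = 0.7033
  dwarf: (309 − 284.5)² / 284.5 = 2.1098
χ² = 0.7033 + 2.1098 = 2.8131 ≈ 2.813
Degrees of freedom = 2 − 1 = 1; critical value at α = 0.05 is 3.841.
Since 2.813 < 3.841, we fail to reject the null hypothesis — the data are consistent with the 3:1 ratio.

2.813; consistent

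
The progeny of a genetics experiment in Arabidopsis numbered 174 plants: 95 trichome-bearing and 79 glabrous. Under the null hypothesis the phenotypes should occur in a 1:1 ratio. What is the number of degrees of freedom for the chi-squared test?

A goodness-of-fit test with 2 phenotype classes has df = 2 − 1 = 1.

1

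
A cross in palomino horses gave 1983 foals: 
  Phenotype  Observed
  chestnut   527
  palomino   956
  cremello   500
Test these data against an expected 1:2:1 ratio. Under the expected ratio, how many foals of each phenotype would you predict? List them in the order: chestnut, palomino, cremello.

Total ratio parts = 4. Expected numbers out of 1983:
  chestnut: 1983 × 1/4 = 495.75
  palomino: 1983 × 2/4 = 991.5
  cremello: 1983 × 1/4 = 495.75

495.75, 991.5, 495.75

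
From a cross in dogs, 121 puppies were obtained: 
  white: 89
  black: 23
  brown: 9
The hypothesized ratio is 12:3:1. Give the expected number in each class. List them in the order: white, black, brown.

90.75, 22.6875, 7.5625

Total ratio parts = 16. Expected numbers out of 121:
  white: 121 × 12/16 = 90.75
  black: 121 × 3/16 = 22.6875
  brown: 121 × 1/16 = 7.5625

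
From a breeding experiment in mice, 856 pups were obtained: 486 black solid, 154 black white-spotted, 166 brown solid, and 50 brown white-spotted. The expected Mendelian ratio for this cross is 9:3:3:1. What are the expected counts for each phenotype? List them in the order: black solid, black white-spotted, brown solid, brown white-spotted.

Under the 9:3:3:1 hypothesis (Σ ratio = 16, N = 856):
  black solid: 856 × 9/16 = 481.5
  black white-spotted: 856 × 3/16 = 160.5
  brown solid: 856 × 3/16 = 160.5
  brown white-spotted: 856 × 1/16 = 53.5

481.5, 160.5, 160.5, 53.5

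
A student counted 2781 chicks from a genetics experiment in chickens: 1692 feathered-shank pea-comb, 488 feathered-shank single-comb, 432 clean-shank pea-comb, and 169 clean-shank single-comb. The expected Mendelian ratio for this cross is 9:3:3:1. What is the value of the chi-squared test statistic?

Expected counts for N = 2781 under a 9:3:3:1 ratio (total parts = 16):
  feathered-shank pea-comb: 2781 × 9/16 = 1564.3125
  feathered-shank single-comb: 2781 × 3/16 = 521.4375
  clean-shank pea-comb: 2781 × 3/16 = 521.4375
  clean-shank single-comb: 2781 × 1/16 = 173.8125
χ² = Σ (O − E)² / E
  feathered-shank pea-comb: (1692 − 1564.3125)² / 1564.3125 = 10.4225
  feathered-shank single-comb: (488 − 521.4375)² / 521.4375 = 2.1442
  clean-shank pea-comb: (432 − 521.4375)² / 521.4375 = 15.3404
  clean-shank single-comb: (169 − 173.8125)² / 173.8125 = 0.1332
χ² = 10.4225 + 2.1442 + 15.3404 + 0.1332 = 28.0403 ≈ 28.040

28.040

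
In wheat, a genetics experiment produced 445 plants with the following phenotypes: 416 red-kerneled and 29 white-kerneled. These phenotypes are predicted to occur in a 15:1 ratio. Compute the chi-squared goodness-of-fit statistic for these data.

Under the 15:1 hypothesis (Σ ratio = 16, N = 445):
  red-kerneled: 445 × 15/16 = 417.1875
  white-kerneled: 445 × 1/16 = 27.8125
χ² = Σ (O − E)² / E
  red-kerneled: (416 − 417.1875)² / 417.1875 = 0.0034
  white-kerneled: (29 − 27.8125)² / 27.8125 = 0.0507
χ² = 0.0034 + 0.0507 = 0.0541 ≈ 0.054

0.054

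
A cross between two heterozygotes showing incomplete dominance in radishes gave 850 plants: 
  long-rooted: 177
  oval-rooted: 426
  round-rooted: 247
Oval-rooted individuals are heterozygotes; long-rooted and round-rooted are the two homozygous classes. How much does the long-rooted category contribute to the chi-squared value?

With incomplete dominance, a heterozygote × heterozygote cross gives a 1:2:1 phenotypic ratio.
The 1:2:1 ratio has 4 parts, so with N = 850 the expected counts are:
  long-rooted: 850 × 1/4 = 212.5
  oval-rooted: 850 × 2/4 = 425
  round-rooted: 850 × 1/4 = 212.5
Contribution of long-rooted: (177 − 212.5)² / 212.5 = 5.9306

5.931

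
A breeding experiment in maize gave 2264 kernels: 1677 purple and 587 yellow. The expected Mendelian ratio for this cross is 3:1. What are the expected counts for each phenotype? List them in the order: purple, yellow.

1698, 566

Under the 3:1 hypothesis (Σ ratio = 4, N = 2264):
  purple: 2264 × 3/4 = 1698
  yellow: 2264 × 1/4 = 566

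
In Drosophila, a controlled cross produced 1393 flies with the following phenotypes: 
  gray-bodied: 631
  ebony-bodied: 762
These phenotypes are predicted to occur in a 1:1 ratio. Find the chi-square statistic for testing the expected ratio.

12.319

Under the 1:1 hypothesis (Σ ratio = 2, N = 1393):
  gray-bodied: 1393 × 1/2 = 696.5
  ebony-bodied: 1393 × 1/2 = 696.5
χ² = Σ (O − E)² / E
  gray-bodied: (631 − 696.5)² / 696.5 = 6.1597
  ebony-bodied: (762 − 696.5)² / 696.5 = 6.1597
χ² = 6.1597 + 6.1597 = 12.3194 ≈ 12.319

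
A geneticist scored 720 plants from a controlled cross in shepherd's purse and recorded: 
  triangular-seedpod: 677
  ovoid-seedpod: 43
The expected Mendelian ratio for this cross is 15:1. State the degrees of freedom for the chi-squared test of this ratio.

A goodness-of-fit test with 2 phenotype classes has df = 2 − 1 = 1.

1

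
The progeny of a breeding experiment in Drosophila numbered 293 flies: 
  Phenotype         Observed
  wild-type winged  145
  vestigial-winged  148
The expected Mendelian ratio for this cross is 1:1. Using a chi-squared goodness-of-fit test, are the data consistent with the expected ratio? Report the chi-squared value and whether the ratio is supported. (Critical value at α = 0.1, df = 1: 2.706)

0.031; consistent

Expected counts for N = 293 under a 1:1 ratio (total parts = 2):
  wild-type winged: 293 × 1/2 = 146.5
  vestigial-winged: 293 × 1/2 = 146.5
χ² = Σ (O − E)² / E
  wild-type winged: (145 − 146.5)² / 146.5 = 0.0154
  vestigial-winged: (148 − 146.5)² / 146.5 = 0.0154
χ² = 0.0154 + 0.0154 = 0.0308 ≈ 0.031
Degrees of freedom = 2 − 1 = 1; critical value at α = 0.1 is 2.706.
Since 0.031 < 2.706, we fail to reject the null hypothesis — the data are consistent with the 1:1 ratio.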